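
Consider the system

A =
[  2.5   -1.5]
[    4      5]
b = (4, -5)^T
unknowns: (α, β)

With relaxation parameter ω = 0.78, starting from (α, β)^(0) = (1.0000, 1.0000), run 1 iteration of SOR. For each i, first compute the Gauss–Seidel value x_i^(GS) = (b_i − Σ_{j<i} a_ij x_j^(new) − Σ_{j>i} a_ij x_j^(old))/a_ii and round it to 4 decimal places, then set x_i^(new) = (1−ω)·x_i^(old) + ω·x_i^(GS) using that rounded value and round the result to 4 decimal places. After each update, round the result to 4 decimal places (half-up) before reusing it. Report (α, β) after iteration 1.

Iteration 1:
  α: GS value = (4 - (-1.5)·1.0000) / (2.5) = 2.2000;  α ← (1−ω)·1.0000 + ω·2.2000 = 1.9360
  β: GS value = (-5 - (4)·1.9360) / (5) = -2.5488;  β ← (1−ω)·1.0000 + ω·-2.5488 = -1.7681

(1.9360, -1.7681)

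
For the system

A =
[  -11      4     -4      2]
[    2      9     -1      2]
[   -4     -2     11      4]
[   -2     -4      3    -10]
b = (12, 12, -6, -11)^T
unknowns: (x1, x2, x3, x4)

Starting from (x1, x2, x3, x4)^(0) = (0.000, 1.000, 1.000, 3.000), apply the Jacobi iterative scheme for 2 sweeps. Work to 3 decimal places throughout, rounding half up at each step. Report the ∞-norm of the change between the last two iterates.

0.539

Iteration 1:
  x1 = (12 - (4)·1.000 - (-4)·1.000 - (2)·3.000) / (-11) = -0.545
  x2 = (12 - (2)·0.000 - (-1)·1.000 - (2)·3.000) / (9) = 0.778
  x3 = (-6 - (-4)·0.000 - (-2)·1.000 - (4)·3.000) / (11) = -1.455
  x4 = (-11 - (-2)·0.000 - (-4)·1.000 - (3)·1.000) / (-10) = 1.000
Iteration 2:
  x1 = (12 - (4)·0.778 - (-4)·-1.455 - (2)·1.000) / (-11) = -0.097
  x2 = (12 - (2)·-0.545 - (-1)·-1.455 - (2)·1.000) / (9) = 1.071
  x3 = (-6 - (-4)·-0.545 - (-2)·0.778 - (4)·1.000) / (11) = -0.966
  x4 = (-11 - (-2)·-0.545 - (-4)·0.778 - (3)·-1.455) / (-10) = 0.461
Change: (0.448, 0.293, 0.489, -0.539) → max |·| = 0.539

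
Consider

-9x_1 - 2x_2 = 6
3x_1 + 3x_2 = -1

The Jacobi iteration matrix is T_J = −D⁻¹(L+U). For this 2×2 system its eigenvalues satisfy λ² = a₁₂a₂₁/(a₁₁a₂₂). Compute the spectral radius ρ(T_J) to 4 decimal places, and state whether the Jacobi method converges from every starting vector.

0.4714

a₁₂a₂₁/(a₁₁a₂₂) = (-2)·(3) / ((-9)·(3)) = 0.222222
ρ = √|0.222222| = √0.222222 = 0.4714
ρ < 1, so Jacobi converges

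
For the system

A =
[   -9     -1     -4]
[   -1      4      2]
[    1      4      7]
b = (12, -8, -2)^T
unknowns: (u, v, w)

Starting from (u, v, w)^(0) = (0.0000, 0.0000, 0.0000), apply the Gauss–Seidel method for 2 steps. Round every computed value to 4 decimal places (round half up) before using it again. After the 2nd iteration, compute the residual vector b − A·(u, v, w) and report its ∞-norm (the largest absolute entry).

1.0562

Iteration 1:
  u = (12 - (-1)·0.0000 - (-4)·0.0000) / (-9) = -1.3333
  v = (-8 - (-1)·-1.3333 - (2)·0.0000) / (4) = -2.3333
  w = (-2 - (1)·-1.3333 - (4)·-2.3333) / (7) = 1.2381
Iteration 2:
  u = (12 - (-1)·-2.3333 - (-4)·1.2381) / (-9) = -1.6243
  v = (-8 - (-1)·-1.6243 - (2)·1.2381) / (4) = -3.0251
  w = (-2 - (1)·-1.6243 - (4)·-3.0251) / (7) = 1.6750
Residual b − A·x = (1.0562, -0.8739, -0.0003); ∞-norm = 1.0562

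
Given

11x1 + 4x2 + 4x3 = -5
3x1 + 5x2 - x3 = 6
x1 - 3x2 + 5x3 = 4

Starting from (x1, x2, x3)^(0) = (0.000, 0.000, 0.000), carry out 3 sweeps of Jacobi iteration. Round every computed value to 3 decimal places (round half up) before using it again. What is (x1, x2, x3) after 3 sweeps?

(-1.634, 2.231, 2.016)

Iteration 1:
  x1 = (-5 - (4)·0.000 - (4)·0.000) / (11) = -0.455
  x2 = (6 - (3)·0.000 - (-1)·0.000) / (5) = 1.200
  x3 = (4 - (1)·0.000 - (-3)·0.000) / (5) = 0.800
Iteration 2:
  x1 = (-5 - (4)·1.200 - (4)·0.800) / (11) = -1.182
  x2 = (6 - (3)·-0.455 - (-1)·0.800) / (5) = 1.633
  x3 = (4 - (1)·-0.455 - (-3)·1.200) / (5) = 1.611
Iteration 3:
  x1 = (-5 - (4)·1.633 - (4)·1.611) / (11) = -1.634
  x2 = (6 - (3)·-1.182 - (-1)·1.611) / (5) = 2.231
  x3 = (4 - (1)·-1.182 - (-3)·1.633) / (5) = 2.016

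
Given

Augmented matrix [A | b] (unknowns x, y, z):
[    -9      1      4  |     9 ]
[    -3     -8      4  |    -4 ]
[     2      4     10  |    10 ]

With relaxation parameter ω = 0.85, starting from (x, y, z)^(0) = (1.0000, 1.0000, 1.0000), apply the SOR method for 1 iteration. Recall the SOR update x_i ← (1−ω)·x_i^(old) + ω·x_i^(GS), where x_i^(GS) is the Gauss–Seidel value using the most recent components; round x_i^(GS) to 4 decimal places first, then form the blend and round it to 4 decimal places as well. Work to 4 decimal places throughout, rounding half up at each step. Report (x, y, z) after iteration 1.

Iteration 1:
  x: GS value = (9 - (1)·1.0000 - (4)·1.0000) / (-9) = -0.4444;  x ← (1−ω)·1.0000 + ω·-0.4444 = -0.2277
  y: GS value = (-4 - (-3)·-0.2277 - (4)·1.0000) / (-8) = 1.0854;  y ← (1−ω)·1.0000 + ω·1.0854 = 1.0726
  z: GS value = (10 - (2)·-0.2277 - (4)·1.0726) / (10) = 0.6165;  z ← (1−ω)·1.0000 + ω·0.6165 = 0.6740

(-0.2277, 1.0726, 0.6740)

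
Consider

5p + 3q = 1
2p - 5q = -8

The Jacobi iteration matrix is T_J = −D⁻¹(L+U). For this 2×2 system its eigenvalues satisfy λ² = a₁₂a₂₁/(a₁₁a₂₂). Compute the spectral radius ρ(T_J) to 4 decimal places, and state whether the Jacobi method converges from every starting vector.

a₁₂a₂₁/(a₁₁a₂₂) = (3)·(2) / ((5)·(-5)) = -0.240000
ρ = √|-0.240000| = √0.240000 = 0.4899
ρ < 1, so Jacobi converges

0.4899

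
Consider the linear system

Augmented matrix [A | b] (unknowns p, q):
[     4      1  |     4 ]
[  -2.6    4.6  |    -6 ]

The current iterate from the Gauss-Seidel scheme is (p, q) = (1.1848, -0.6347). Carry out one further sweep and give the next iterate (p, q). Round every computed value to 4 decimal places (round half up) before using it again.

One sweep:
  p = (4 - (1)·-0.6347) / (4) = 1.1587
  q = (-6 - (-2.6)·1.1587) / (4.6) = -0.6494

(1.1587, -0.6494)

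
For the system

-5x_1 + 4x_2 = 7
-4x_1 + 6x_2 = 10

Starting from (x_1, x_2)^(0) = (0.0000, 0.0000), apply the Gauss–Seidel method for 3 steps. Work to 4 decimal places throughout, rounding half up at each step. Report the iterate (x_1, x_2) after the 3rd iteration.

(-0.5005, 1.3330)

Iteration 1:
  x_1 = (7 - (4)·0.0000) / (-5) = -1.4000
  x_2 = (10 - (-4)·-1.4000) / (6) = 0.7333
Iteration 2:
  x_1 = (7 - (4)·0.7333) / (-5) = -0.8134
  x_2 = (10 - (-4)·-0.8134) / (6) = 1.1244
Iteration 3:
  x_1 = (7 - (4)·1.1244) / (-5) = -0.5005
  x_2 = (10 - (-4)·-0.5005) / (6) = 1.3330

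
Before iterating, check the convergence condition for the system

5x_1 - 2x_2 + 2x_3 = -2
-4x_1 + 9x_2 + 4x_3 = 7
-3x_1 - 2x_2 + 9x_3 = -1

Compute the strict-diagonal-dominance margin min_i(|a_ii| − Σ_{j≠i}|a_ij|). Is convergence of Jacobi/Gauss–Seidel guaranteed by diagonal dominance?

row 1: |5| − (2+2) = 1
row 2: |9| − (4+4) = 1
row 3: |9| − (3+2) = 4
minimum over rows = 1 → strictly diagonally dominant (convergence guaranteed)

1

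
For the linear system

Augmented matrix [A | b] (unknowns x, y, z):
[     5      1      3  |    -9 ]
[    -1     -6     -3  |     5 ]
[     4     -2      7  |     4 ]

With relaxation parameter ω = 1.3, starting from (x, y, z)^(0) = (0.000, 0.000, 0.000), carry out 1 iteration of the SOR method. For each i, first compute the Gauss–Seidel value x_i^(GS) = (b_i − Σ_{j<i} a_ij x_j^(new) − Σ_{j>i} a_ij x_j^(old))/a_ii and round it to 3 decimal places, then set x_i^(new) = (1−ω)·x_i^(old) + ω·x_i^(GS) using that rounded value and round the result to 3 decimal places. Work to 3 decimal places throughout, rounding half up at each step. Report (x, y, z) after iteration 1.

(-2.340, -0.576, 2.267)

Iteration 1:
  x: GS value = (-9 - (1)·0.000 - (3)·0.000) / (5) = -1.800;  x ← (1−ω)·0.000 + ω·-1.800 = -2.340
  y: GS value = (5 - (-1)·-2.340 - (-3)·0.000) / (-6) = -0.443;  y ← (1−ω)·0.000 + ω·-0.443 = -0.576
  z: GS value = (4 - (4)·-2.340 - (-2)·-0.576) / (7) = 1.744;  z ← (1−ω)·0.000 + ω·1.744 = 2.267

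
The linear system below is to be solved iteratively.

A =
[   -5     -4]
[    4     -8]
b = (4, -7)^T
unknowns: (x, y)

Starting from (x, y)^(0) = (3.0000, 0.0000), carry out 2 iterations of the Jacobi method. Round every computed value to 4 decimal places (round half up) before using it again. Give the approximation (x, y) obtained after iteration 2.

Iteration 1:
  x = (4 - (-4)·0.0000) / (-5) = -0.8000
  y = (-7 - (4)·3.0000) / (-8) = 2.3750
Iteration 2:
  x = (4 - (-4)·2.3750) / (-5) = -2.7000
  y = (-7 - (4)·-0.8000) / (-8) = 0.4750

(-2.7000, 0.4750)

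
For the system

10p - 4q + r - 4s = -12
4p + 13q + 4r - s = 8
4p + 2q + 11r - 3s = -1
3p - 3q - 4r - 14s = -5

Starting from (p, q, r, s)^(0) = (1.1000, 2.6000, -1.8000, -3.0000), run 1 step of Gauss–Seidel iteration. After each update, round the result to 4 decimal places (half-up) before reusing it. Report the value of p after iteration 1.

-1.1800

Iteration 1:
  p = (-12 - (-4)·2.6000 - (1)·-1.8000 - (-4)·-3.0000) / (10) = -1.1800
  q = (8 - (4)·-1.1800 - (4)·-1.8000 - (-1)·-3.0000) / (13) = 1.3015
  r = (-1 - (4)·-1.1800 - (2)·1.3015 - (-3)·-3.0000) / (11) = -0.7166
  s = (-5 - (3)·-1.1800 - (-3)·1.3015 - (-4)·-0.7166) / (-14) = 0.0301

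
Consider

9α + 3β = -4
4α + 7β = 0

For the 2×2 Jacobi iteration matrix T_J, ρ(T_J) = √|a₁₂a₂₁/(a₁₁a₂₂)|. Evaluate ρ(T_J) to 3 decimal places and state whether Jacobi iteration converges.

a₁₂a₂₁/(a₁₁a₂₂) = (3)·(4) / ((9)·(7)) = 0.190476
ρ = √|0.190476| = √0.190476 = 0.436
ρ < 1, so Jacobi converges

0.436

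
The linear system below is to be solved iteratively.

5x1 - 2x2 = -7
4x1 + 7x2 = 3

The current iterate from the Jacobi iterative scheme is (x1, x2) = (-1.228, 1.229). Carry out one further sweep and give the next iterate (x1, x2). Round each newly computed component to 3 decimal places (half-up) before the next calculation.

(-0.908, 1.130)

One sweep:
  x1 = (-7 - (-2)·1.229) / (5) = -0.908
  x2 = (3 - (4)·-1.228) / (7) = 1.130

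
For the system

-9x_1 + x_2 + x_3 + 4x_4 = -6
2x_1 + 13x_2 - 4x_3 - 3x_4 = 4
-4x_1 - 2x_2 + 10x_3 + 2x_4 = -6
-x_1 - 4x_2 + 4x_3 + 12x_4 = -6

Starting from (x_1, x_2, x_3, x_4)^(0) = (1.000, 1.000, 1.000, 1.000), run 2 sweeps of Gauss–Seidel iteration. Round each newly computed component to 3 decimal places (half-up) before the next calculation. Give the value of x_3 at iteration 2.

-0.282

Iteration 1:
  x_1 = (-6 - (1)·1.000 - (1)·1.000 - (4)·1.000) / (-9) = 1.333
  x_2 = (4 - (2)·1.333 - (-4)·1.000 - (-3)·1.000) / (13) = 0.641
  x_3 = (-6 - (-4)·1.333 - (-2)·0.641 - (2)·1.000) / (10) = -0.139
  x_4 = (-6 - (-1)·1.333 - (-4)·0.641 - (4)·-0.139) / (12) = -0.129
Iteration 2:
  x_1 = (-6 - (1)·0.641 - (1)·-0.139 - (4)·-0.129) / (-9) = 0.665
  x_2 = (4 - (2)·0.665 - (-4)·-0.139 - (-3)·-0.129) / (13) = 0.133
  x_3 = (-6 - (-4)·0.665 - (-2)·0.133 - (2)·-0.129) / (10) = -0.282
  x_4 = (-6 - (-1)·0.665 - (-4)·0.133 - (4)·-0.282) / (12) = -0.306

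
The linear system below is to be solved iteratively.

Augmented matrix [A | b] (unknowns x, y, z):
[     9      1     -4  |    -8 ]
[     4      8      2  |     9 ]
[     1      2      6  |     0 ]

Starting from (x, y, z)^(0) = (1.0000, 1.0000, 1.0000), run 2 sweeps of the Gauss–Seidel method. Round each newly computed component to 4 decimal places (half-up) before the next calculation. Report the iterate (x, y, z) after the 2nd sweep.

(-1.1466, 1.7712, -0.3993)

Iteration 1:
  x = (-8 - (1)·1.0000 - (-4)·1.0000) / (9) = -0.5556
  y = (9 - (4)·-0.5556 - (2)·1.0000) / (8) = 1.1528
  z = (0 - (1)·-0.5556 - (2)·1.1528) / (6) = -0.2917
Iteration 2:
  x = (-8 - (1)·1.1528 - (-4)·-0.2917) / (9) = -1.1466
  y = (9 - (4)·-1.1466 - (2)·-0.2917) / (8) = 1.7712
  z = (0 - (1)·-1.1466 - (2)·1.7712) / (6) = -0.3993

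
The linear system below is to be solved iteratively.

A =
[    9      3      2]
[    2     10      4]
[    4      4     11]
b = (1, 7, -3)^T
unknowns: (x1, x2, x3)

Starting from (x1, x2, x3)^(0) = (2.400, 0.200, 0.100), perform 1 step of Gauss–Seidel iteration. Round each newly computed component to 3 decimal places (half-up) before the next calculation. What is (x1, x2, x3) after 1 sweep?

(0.022, 0.656, -0.519)

Iteration 1:
  x1 = (1 - (3)·0.200 - (2)·0.100) / (9) = 0.022
  x2 = (7 - (2)·0.022 - (4)·0.100) / (10) = 0.656
  x3 = (-3 - (4)·0.022 - (4)·0.656) / (11) = -0.519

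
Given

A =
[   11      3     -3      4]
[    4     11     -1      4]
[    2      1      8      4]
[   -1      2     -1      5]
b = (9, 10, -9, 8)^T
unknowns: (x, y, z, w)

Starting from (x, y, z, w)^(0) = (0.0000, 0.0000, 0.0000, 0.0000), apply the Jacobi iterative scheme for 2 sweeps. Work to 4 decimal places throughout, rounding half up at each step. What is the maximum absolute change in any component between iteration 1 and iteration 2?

1.1366

Iteration 1:
  x = (9 - (3)·0.0000 - (-3)·0.0000 - (4)·0.0000) / (11) = 0.8182
  y = (10 - (4)·0.0000 - (-1)·0.0000 - (4)·0.0000) / (11) = 0.9091
  z = (-9 - (2)·0.0000 - (1)·0.0000 - (4)·0.0000) / (8) = -1.1250
  w = (8 - (-1)·0.0000 - (2)·0.0000 - (-1)·0.0000) / (5) = 1.6000
Iteration 2:
  x = (9 - (3)·0.9091 - (-3)·-1.1250 - (4)·1.6000) / (11) = -0.3184
  y = (10 - (4)·0.8182 - (-1)·-1.1250 - (4)·1.6000) / (11) = -0.0725
  z = (-9 - (2)·0.8182 - (1)·0.9091 - (4)·1.6000) / (8) = -2.2432
  w = (8 - (-1)·0.8182 - (2)·0.9091 - (-1)·-1.1250) / (5) = 1.1750
Change: (-1.1366, -0.9816, -1.1182, -0.4250) → max |·| = 1.1366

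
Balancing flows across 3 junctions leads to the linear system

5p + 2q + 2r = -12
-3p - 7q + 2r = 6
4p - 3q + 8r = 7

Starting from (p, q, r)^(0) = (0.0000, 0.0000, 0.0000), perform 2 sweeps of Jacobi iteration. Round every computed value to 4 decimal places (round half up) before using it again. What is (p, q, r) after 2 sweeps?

(-2.4072, 0.4214, 1.7536)

Iteration 1:
  p = (-12 - (2)·0.0000 - (2)·0.0000) / (5) = -2.4000
  q = (6 - (-3)·0.0000 - (2)·0.0000) / (-7) = -0.8571
  r = (7 - (4)·0.0000 - (-3)·0.0000) / (8) = 0.8750
Iteration 2:
  p = (-12 - (2)·-0.8571 - (2)·0.8750) / (5) = -2.4072
  q = (6 - (-3)·-2.4000 - (2)·0.8750) / (-7) = 0.4214
  r = (7 - (4)·-2.4000 - (-3)·-0.8571) / (8) = 1.7536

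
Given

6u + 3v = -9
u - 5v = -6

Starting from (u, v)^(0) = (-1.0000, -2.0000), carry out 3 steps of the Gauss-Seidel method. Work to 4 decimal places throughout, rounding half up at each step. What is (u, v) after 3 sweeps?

Iteration 1:
  u = (-9 - (3)·-2.0000) / (6) = -0.5000
  v = (-6 - (1)·-0.5000) / (-5) = 1.1000
Iteration 2:
  u = (-9 - (3)·1.1000) / (6) = -2.0500
  v = (-6 - (1)·-2.0500) / (-5) = 0.7900
Iteration 3:
  u = (-9 - (3)·0.7900) / (6) = -1.8950
  v = (-6 - (1)·-1.8950) / (-5) = 0.8210

(-1.8950, 0.8210)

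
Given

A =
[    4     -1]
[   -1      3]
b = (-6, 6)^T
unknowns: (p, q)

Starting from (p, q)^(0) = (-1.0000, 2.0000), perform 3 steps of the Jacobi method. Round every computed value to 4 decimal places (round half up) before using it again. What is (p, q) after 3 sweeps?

(-1.0833, 1.6389)

Iteration 1:
  p = (-6 - (-1)·2.0000) / (4) = -1.0000
  q = (6 - (-1)·-1.0000) / (3) = 1.6667
Iteration 2:
  p = (-6 - (-1)·1.6667) / (4) = -1.0833
  q = (6 - (-1)·-1.0000) / (3) = 1.6667
Iteration 3:
  p = (-6 - (-1)·1.6667) / (4) = -1.0833
  q = (6 - (-1)·-1.0833) / (3) = 1.6389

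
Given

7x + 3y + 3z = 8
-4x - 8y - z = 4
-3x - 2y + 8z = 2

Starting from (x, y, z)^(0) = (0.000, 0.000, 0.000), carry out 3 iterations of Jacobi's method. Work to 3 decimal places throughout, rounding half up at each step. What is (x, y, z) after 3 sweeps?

(1.378, -1.194, 0.443)

Iteration 1:
  x = (8 - (3)·0.000 - (3)·0.000) / (7) = 1.143
  y = (4 - (-4)·0.000 - (-1)·0.000) / (-8) = -0.500
  z = (2 - (-3)·0.000 - (-2)·0.000) / (8) = 0.250
Iteration 2:
  x = (8 - (3)·-0.500 - (3)·0.250) / (7) = 1.250
  y = (4 - (-4)·1.143 - (-1)·0.250) / (-8) = -1.103
  z = (2 - (-3)·1.143 - (-2)·-0.500) / (8) = 0.554
Iteration 3:
  x = (8 - (3)·-1.103 - (3)·0.554) / (7) = 1.378
  y = (4 - (-4)·1.250 - (-1)·0.554) / (-8) = -1.194
  z = (2 - (-3)·1.250 - (-2)·-1.103) / (8) = 0.443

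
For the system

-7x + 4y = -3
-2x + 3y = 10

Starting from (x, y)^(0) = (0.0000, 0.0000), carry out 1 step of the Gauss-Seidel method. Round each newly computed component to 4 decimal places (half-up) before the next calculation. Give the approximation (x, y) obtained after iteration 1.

(0.4286, 3.6191)

Iteration 1:
  x = (-3 - (4)·0.0000) / (-7) = 0.4286
  y = (10 - (-2)·0.4286) / (3) = 3.6191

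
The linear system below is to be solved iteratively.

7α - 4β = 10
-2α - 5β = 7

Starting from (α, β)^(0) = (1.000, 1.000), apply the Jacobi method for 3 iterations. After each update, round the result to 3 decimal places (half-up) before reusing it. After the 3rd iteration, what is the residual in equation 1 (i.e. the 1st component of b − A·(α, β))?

Iteration 1:
  α = (10 - (-4)·1.000) / (7) = 2.000
  β = (7 - (-2)·1.000) / (-5) = -1.800
Iteration 2:
  α = (10 - (-4)·-1.800) / (7) = 0.400
  β = (7 - (-2)·2.000) / (-5) = -2.200
Iteration 3:
  α = (10 - (-4)·-2.200) / (7) = 0.171
  β = (7 - (-2)·0.400) / (-5) = -1.560
Residual b − A·x = (2.563, -0.458)

2.563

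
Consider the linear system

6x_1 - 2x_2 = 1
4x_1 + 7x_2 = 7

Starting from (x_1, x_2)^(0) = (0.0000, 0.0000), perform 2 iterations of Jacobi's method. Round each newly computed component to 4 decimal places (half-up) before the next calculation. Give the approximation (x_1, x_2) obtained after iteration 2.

(0.5000, 0.9047)

Iteration 1:
  x_1 = (1 - (-2)·0.0000) / (6) = 0.1667
  x_2 = (7 - (4)·0.0000) / (7) = 1.0000
Iteration 2:
  x_1 = (1 - (-2)·1.0000) / (6) = 0.5000
  x_2 = (7 - (4)·0.1667) / (7) = 0.9047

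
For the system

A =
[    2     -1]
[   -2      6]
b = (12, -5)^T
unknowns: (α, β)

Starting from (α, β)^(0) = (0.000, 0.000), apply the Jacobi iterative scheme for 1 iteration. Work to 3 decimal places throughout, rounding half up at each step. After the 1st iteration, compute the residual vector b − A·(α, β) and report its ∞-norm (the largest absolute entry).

11.998

Iteration 1:
  α = (12 - (-1)·0.000) / (2) = 6.000
  β = (-5 - (-2)·0.000) / (6) = -0.833
Residual b − A·x = (-0.833, 11.998); ∞-norm = 11.998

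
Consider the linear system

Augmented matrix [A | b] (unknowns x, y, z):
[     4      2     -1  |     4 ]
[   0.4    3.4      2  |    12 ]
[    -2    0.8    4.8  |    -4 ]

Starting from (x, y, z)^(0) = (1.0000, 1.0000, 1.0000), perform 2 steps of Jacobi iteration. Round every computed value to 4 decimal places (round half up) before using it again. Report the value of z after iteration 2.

-0.9914

Iteration 1:
  x = (4 - (2)·1.0000 - (-1)·1.0000) / (4) = 0.7500
  y = (12 - (0.4)·1.0000 - (2)·1.0000) / (3.4) = 2.8235
  z = (-4 - (-2)·1.0000 - (0.8)·1.0000) / (4.8) = -0.5833
Iteration 2:
  x = (4 - (2)·2.8235 - (-1)·-0.5833) / (4) = -0.5576
  y = (12 - (0.4)·0.7500 - (2)·-0.5833) / (3.4) = 3.7843
  z = (-4 - (-2)·0.7500 - (0.8)·2.8235) / (4.8) = -0.9914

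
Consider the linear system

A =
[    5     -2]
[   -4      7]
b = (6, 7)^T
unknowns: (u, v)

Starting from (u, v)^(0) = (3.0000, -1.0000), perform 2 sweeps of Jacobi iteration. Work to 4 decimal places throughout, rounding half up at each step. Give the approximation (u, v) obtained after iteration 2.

Iteration 1:
  u = (6 - (-2)·-1.0000) / (5) = 0.8000
  v = (7 - (-4)·3.0000) / (7) = 2.7143
Iteration 2:
  u = (6 - (-2)·2.7143) / (5) = 2.2857
  v = (7 - (-4)·0.8000) / (7) = 1.4571

(2.2857, 1.4571)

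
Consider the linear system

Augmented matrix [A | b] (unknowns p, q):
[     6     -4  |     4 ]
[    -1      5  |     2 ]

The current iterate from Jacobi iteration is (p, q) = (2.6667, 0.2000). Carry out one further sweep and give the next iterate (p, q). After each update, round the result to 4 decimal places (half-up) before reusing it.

(0.8000, 0.9333)

One sweep:
  p = (4 - (-4)·0.2000) / (6) = 0.8000
  q = (2 - (-1)·2.6667) / (5) = 0.9333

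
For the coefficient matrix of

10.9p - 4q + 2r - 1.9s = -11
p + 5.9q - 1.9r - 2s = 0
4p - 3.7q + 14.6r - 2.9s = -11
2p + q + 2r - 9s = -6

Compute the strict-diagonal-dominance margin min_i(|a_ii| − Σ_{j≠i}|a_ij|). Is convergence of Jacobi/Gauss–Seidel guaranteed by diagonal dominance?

1

row 1: |10.9| − (4+2+1.9) = 3
row 2: |5.9| − (1+1.9+2) = 1
row 3: |14.6| − (4+3.7+2.9) = 4
row 4: |-9| − (2+1+2) = 4
minimum over rows = 1 → strictly diagonally dominant (convergence guaranteed)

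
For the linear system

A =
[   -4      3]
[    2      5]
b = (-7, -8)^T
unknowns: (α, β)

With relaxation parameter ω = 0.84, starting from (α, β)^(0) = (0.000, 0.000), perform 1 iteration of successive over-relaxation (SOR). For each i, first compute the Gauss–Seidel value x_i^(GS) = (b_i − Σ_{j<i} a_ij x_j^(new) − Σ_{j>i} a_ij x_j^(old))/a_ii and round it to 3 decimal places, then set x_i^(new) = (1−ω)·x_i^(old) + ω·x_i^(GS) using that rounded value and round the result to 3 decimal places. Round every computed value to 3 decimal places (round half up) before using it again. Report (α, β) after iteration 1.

Iteration 1:
  α: GS value = (-7 - (3)·0.000) / (-4) = 1.750;  α ← (1−ω)·0.000 + ω·1.750 = 1.470
  β: GS value = (-8 - (2)·1.470) / (5) = -2.188;  β ← (1−ω)·0.000 + ω·-2.188 = -1.838

(1.470, -1.838)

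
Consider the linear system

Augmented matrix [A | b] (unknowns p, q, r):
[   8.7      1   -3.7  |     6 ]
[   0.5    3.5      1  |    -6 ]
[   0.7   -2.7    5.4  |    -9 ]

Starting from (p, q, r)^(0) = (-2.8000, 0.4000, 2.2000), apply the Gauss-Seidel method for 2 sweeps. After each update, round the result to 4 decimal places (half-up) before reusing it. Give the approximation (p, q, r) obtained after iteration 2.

Iteration 1:
  p = (6 - (1)·0.4000 - (-3.7)·2.2000) / (8.7) = 1.5793
  q = (-6 - (0.5)·1.5793 - (1)·2.2000) / (3.5) = -2.5685
  r = (-9 - (0.7)·1.5793 - (-2.7)·-2.5685) / (5.4) = -3.1556
Iteration 2:
  p = (6 - (1)·-2.5685 - (-3.7)·-3.1556) / (8.7) = -0.3572
  q = (-6 - (0.5)·-0.3572 - (1)·-3.1556) / (3.5) = -0.7617
  r = (-9 - (0.7)·-0.3572 - (-2.7)·-0.7617) / (5.4) = -2.0012

(-0.3572, -0.7617, -2.0012)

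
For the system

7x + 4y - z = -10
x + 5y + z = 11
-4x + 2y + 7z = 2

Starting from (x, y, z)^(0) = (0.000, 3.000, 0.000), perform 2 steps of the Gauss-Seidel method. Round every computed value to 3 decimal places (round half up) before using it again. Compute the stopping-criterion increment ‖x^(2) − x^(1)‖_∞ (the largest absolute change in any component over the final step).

0.510

Iteration 1:
  x = (-10 - (4)·3.000 - (-1)·0.000) / (7) = -3.143
  y = (11 - (1)·-3.143 - (1)·0.000) / (5) = 2.829
  z = (2 - (-4)·-3.143 - (2)·2.829) / (7) = -2.319
Iteration 2:
  x = (-10 - (4)·2.829 - (-1)·-2.319) / (7) = -3.376
  y = (11 - (1)·-3.376 - (1)·-2.319) / (5) = 3.339
  z = (2 - (-4)·-3.376 - (2)·3.339) / (7) = -2.597
Change: (-0.233, 0.510, -0.278) → max |·| = 0.510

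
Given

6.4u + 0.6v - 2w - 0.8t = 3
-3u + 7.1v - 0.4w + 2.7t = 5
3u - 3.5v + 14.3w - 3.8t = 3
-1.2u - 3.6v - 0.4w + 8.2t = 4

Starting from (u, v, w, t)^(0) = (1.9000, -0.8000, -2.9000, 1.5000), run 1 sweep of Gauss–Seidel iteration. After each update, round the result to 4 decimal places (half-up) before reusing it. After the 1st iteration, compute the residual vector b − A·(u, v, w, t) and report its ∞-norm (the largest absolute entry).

5.7793

Iteration 1:
  u = (3 - (0.6)·-0.8000 - (-2)·-2.9000 - (-0.8)·1.5000) / (6.4) = -0.1750
  v = (5 - (-3)·-0.1750 - (-0.4)·-2.9000 - (2.7)·1.5000) / (7.1) = -0.1035
  w = (3 - (3)·-0.1750 - (-3.5)·-0.1035 - (-3.8)·1.5000) / (14.3) = 0.6198
  t = (4 - (-1.2)·-0.1750 - (-3.6)·-0.1035 - (-0.4)·0.6198) / (8.2) = 0.4470
Residual b − A·x = (5.7793, 4.2509, -4.0018, -0.0001); ∞-norm = 5.7793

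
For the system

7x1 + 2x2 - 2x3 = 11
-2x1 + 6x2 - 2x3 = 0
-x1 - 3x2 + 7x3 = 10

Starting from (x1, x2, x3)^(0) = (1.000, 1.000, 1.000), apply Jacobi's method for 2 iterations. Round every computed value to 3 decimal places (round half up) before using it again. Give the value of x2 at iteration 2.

1.190

Iteration 1:
  x1 = (11 - (2)·1.000 - (-2)·1.000) / (7) = 1.571
  x2 = (0 - (-2)·1.000 - (-2)·1.000) / (6) = 0.667
  x3 = (10 - (-1)·1.000 - (-3)·1.000) / (7) = 2.000
Iteration 2:
  x1 = (11 - (2)·0.667 - (-2)·2.000) / (7) = 1.952
  x2 = (0 - (-2)·1.571 - (-2)·2.000) / (6) = 1.190
  x3 = (10 - (-1)·1.571 - (-3)·0.667) / (7) = 1.939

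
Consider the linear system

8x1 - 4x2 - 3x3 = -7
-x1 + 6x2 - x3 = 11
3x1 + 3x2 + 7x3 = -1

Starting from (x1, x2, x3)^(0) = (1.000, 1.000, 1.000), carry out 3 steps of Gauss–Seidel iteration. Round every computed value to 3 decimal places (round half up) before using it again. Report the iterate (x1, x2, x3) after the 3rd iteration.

Iteration 1:
  x1 = (-7 - (-4)·1.000 - (-3)·1.000) / (8) = 0.000
  x2 = (11 - (-1)·0.000 - (-1)·1.000) / (6) = 2.000
  x3 = (-1 - (3)·0.000 - (3)·2.000) / (7) = -1.000
Iteration 2:
  x1 = (-7 - (-4)·2.000 - (-3)·-1.000) / (8) = -0.250
  x2 = (11 - (-1)·-0.250 - (-1)·-1.000) / (6) = 1.625
  x3 = (-1 - (3)·-0.250 - (3)·1.625) / (7) = -0.732
Iteration 3:
  x1 = (-7 - (-4)·1.625 - (-3)·-0.732) / (8) = -0.337
  x2 = (11 - (-1)·-0.337 - (-1)·-0.732) / (6) = 1.655
  x3 = (-1 - (3)·-0.337 - (3)·1.655) / (7) = -0.708

(-0.337, 1.655, -0.708)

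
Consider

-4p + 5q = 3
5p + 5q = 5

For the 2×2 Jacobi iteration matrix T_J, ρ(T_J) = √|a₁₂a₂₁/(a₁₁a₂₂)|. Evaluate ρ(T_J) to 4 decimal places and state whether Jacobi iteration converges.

1.1180

a₁₂a₂₁/(a₁₁a₂₂) = (5)·(5) / ((-4)·(5)) = -1.250000
ρ = √|-1.250000| = √1.250000 = 1.1180
ρ > 1, so Jacobi diverges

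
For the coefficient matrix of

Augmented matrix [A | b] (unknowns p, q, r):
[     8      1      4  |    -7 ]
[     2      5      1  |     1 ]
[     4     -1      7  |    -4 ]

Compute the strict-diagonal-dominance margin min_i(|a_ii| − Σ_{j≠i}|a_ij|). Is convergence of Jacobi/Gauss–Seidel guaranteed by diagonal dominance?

row 1: |8| − (1+4) = 3
row 2: |5| − (2+1) = 2
row 3: |7| − (4+1) = 2
minimum over rows = 2 → strictly diagonally dominant (convergence guaranteed)

2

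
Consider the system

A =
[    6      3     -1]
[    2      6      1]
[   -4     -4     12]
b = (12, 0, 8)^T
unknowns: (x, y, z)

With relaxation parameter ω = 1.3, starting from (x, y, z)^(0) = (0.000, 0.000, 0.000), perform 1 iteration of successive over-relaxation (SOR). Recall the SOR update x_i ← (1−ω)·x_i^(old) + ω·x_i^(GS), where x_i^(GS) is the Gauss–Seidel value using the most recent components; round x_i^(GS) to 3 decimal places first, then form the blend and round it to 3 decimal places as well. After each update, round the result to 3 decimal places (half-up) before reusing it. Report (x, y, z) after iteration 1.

Iteration 1:
  x: GS value = (12 - (3)·0.000 - (-1)·0.000) / (6) = 2.000;  x ← (1−ω)·0.000 + ω·2.000 = 2.600
  y: GS value = (0 - (2)·2.600 - (1)·0.000) / (6) = -0.867;  y ← (1−ω)·0.000 + ω·-0.867 = -1.127
  z: GS value = (8 - (-4)·2.600 - (-4)·-1.127) / (12) = 1.158;  z ← (1−ω)·0.000 + ω·1.158 = 1.505

(2.600, -1.127, 1.505)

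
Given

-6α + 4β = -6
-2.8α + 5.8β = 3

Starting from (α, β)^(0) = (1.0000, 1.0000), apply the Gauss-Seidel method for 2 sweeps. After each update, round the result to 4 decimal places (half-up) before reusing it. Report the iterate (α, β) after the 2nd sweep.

Iteration 1:
  α = (-6 - (4)·1.0000) / (-6) = 1.6667
  β = (3 - (-2.8)·1.6667) / (5.8) = 1.3219
Iteration 2:
  α = (-6 - (4)·1.3219) / (-6) = 1.8813
  β = (3 - (-2.8)·1.8813) / (5.8) = 1.4255

(1.8813, 1.4255)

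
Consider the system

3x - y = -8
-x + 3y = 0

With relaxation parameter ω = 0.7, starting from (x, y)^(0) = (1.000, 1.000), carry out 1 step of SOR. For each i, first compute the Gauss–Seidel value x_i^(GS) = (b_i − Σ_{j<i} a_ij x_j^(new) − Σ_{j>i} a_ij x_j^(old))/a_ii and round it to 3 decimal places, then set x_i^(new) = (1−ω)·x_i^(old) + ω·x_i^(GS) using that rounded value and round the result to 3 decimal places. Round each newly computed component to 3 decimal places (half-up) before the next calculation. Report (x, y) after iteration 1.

(-1.333, -0.011)

Iteration 1:
  x: GS value = (-8 - (-1)·1.000) / (3) = -2.333;  x ← (1−ω)·1.000 + ω·-2.333 = -1.333
  y: GS value = (0 - (-1)·-1.333) / (3) = -0.444;  y ← (1−ω)·1.000 + ω·-0.444 = -0.011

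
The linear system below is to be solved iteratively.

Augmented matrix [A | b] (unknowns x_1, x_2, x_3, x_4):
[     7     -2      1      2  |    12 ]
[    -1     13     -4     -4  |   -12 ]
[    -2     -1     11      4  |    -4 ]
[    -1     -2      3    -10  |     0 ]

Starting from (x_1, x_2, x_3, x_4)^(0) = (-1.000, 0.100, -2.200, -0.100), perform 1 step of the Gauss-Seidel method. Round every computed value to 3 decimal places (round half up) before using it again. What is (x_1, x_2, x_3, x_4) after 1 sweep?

Iteration 1:
  x_1 = (12 - (-2)·0.100 - (1)·-2.200 - (2)·-0.100) / (7) = 2.086
  x_2 = (-12 - (-1)·2.086 - (-4)·-2.200 - (-4)·-0.100) / (13) = -1.470
  x_3 = (-4 - (-2)·2.086 - (-1)·-1.470 - (4)·-0.100) / (11) = -0.082
  x_4 = (0 - (-1)·2.086 - (-2)·-1.470 - (3)·-0.082) / (-10) = 0.061

(2.086, -1.470, -0.082, 0.061)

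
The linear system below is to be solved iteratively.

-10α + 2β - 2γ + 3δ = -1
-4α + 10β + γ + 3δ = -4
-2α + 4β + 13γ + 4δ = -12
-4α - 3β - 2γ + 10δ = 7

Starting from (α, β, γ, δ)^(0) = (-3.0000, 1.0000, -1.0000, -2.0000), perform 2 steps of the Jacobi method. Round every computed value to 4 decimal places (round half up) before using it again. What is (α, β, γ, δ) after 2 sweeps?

Iteration 1:
  α = (-1 - (2)·1.0000 - (-2)·-1.0000 - (3)·-2.0000) / (-10) = -0.1000
  β = (-4 - (-4)·-3.0000 - (1)·-1.0000 - (3)·-2.0000) / (10) = -0.9000
  γ = (-12 - (-2)·-3.0000 - (4)·1.0000 - (4)·-2.0000) / (13) = -1.0769
  δ = (7 - (-4)·-3.0000 - (-3)·1.0000 - (-2)·-1.0000) / (10) = -0.4000
Iteration 2:
  α = (-1 - (2)·-0.9000 - (-2)·-1.0769 - (3)·-0.4000) / (-10) = 0.0154
  β = (-4 - (-4)·-0.1000 - (1)·-1.0769 - (3)·-0.4000) / (10) = -0.2123
  γ = (-12 - (-2)·-0.1000 - (4)·-0.9000 - (4)·-0.4000) / (13) = -0.5385
  δ = (7 - (-4)·-0.1000 - (-3)·-0.9000 - (-2)·-1.0769) / (10) = 0.1746

(0.0154, -0.2123, -0.5385, 0.1746)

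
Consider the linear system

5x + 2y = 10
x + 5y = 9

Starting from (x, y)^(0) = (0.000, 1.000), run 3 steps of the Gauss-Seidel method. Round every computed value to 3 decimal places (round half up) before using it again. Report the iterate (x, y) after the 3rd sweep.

(1.393, 1.521)

Iteration 1:
  x = (10 - (2)·1.000) / (5) = 1.600
  y = (9 - (1)·1.600) / (5) = 1.480
Iteration 2:
  x = (10 - (2)·1.480) / (5) = 1.408
  y = (9 - (1)·1.408) / (5) = 1.518
Iteration 3:
  x = (10 - (2)·1.518) / (5) = 1.393
  y = (9 - (1)·1.393) / (5) = 1.521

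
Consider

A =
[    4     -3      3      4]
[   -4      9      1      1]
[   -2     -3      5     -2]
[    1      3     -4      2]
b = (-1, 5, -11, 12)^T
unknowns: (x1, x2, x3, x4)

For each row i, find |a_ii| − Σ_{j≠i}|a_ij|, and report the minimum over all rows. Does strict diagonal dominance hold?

-6

row 1: |4| − (3+3+4) = -6
row 2: |9| − (4+1+1) = 3
row 3: |5| − (2+3+2) = -2
row 4: |2| − (1+3+4) = -6
minimum over rows = -6 → not strictly diagonally dominant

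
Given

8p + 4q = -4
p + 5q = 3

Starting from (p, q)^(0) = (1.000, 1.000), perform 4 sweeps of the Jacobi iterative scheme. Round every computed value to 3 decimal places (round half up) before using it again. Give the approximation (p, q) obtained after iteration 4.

(-0.870, 0.780)

Iteration 1:
  p = (-4 - (4)·1.000) / (8) = -1.000
  q = (3 - (1)·1.000) / (5) = 0.400
Iteration 2:
  p = (-4 - (4)·0.400) / (8) = -0.700
  q = (3 - (1)·-1.000) / (5) = 0.800
Iteration 3:
  p = (-4 - (4)·0.800) / (8) = -0.900
  q = (3 - (1)·-0.700) / (5) = 0.740
Iteration 4:
  p = (-4 - (4)·0.740) / (8) = -0.870
  q = (3 - (1)·-0.900) / (5) = 0.780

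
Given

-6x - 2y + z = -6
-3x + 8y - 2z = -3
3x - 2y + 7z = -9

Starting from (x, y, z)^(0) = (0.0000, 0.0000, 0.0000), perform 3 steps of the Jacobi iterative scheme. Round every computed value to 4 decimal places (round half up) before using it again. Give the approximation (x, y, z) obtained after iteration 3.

Iteration 1:
  x = (-6 - (-2)·0.0000 - (1)·0.0000) / (-6) = 1.0000
  y = (-3 - (-3)·0.0000 - (-2)·0.0000) / (8) = -0.3750
  z = (-9 - (3)·0.0000 - (-2)·0.0000) / (7) = -1.2857
Iteration 2:
  x = (-6 - (-2)·-0.3750 - (1)·-1.2857) / (-6) = 0.9107
  y = (-3 - (-3)·1.0000 - (-2)·-1.2857) / (8) = -0.3214
  z = (-9 - (3)·1.0000 - (-2)·-0.3750) / (7) = -1.8214
Iteration 3:
  x = (-6 - (-2)·-0.3214 - (1)·-1.8214) / (-6) = 0.8036
  y = (-3 - (-3)·0.9107 - (-2)·-1.8214) / (8) = -0.4888
  z = (-9 - (3)·0.9107 - (-2)·-0.3214) / (7) = -1.7678

(0.8036, -0.4888, -1.7678)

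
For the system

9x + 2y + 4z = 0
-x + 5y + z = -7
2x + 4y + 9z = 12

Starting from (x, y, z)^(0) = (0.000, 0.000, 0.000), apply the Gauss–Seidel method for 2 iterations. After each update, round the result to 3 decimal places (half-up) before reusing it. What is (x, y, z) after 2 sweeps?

Iteration 1:
  x = (0 - (2)·0.000 - (4)·0.000) / (9) = 0.000
  y = (-7 - (-1)·0.000 - (1)·0.000) / (5) = -1.400
  z = (12 - (2)·0.000 - (4)·-1.400) / (9) = 1.956
Iteration 2:
  x = (0 - (2)·-1.400 - (4)·1.956) / (9) = -0.558
  y = (-7 - (-1)·-0.558 - (1)·1.956) / (5) = -1.903
  z = (12 - (2)·-0.558 - (4)·-1.903) / (9) = 2.303

(-0.558, -1.903, 2.303)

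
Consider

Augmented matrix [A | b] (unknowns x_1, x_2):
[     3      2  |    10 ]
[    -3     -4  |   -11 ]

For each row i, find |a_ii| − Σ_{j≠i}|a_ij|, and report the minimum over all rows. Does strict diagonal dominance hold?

row 1: |3| − (2) = 1
row 2: |-4| − (3) = 1
minimum over rows = 1 → strictly diagonally dominant (convergence guaranteed)

1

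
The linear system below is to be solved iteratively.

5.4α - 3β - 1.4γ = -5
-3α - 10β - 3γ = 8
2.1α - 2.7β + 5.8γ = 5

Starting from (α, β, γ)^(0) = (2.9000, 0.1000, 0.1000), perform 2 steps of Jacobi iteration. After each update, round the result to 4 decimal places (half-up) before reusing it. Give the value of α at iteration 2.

Iteration 1:
  α = (-5 - (-3)·0.1000 - (-1.4)·0.1000) / (5.4) = -0.8444
  β = (8 - (-3)·2.9000 - (-3)·0.1000) / (-10) = -1.7000
  γ = (5 - (2.1)·2.9000 - (-2.7)·0.1000) / (5.8) = -0.1414
Iteration 2:
  α = (-5 - (-3)·-1.7000 - (-1.4)·-0.1414) / (5.4) = -1.9070
  β = (8 - (-3)·-0.8444 - (-3)·-0.1414) / (-10) = -0.5043
  γ = (5 - (2.1)·-0.8444 - (-2.7)·-1.7000) / (5.8) = 0.3764

-1.9070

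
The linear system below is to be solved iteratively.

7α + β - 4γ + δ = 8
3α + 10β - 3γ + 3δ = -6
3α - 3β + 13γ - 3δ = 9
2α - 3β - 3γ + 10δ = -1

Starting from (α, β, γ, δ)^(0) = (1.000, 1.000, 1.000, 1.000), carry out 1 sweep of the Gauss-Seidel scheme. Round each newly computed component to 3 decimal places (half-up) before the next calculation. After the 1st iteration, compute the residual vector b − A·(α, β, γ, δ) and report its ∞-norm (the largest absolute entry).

4.766

Iteration 1:
  α = (8 - (1)·1.000 - (-4)·1.000 - (1)·1.000) / (7) = 1.429
  β = (-6 - (3)·1.429 - (-3)·1.000 - (3)·1.000) / (10) = -1.029
  γ = (9 - (3)·1.429 - (-3)·-1.029 - (-3)·1.000) / (13) = 0.356
  δ = (-1 - (2)·1.429 - (-3)·-1.029 - (-3)·0.356) / (10) = -0.588
Residual b − A·x = (1.038, 2.835, -4.766, 0.003); ∞-norm = 4.766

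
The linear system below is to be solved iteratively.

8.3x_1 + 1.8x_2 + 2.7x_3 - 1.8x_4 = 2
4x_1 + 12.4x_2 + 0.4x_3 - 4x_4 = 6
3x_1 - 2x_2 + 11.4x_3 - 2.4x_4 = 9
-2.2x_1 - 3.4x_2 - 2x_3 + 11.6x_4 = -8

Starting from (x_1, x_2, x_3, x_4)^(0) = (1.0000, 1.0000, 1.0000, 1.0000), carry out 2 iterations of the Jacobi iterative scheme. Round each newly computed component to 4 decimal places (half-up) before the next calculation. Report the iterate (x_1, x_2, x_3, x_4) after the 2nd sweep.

Iteration 1:
  x_1 = (2 - (1.8)·1.0000 - (2.7)·1.0000 - (-1.8)·1.0000) / (8.3) = -0.0843
  x_2 = (6 - (4)·1.0000 - (0.4)·1.0000 - (-4)·1.0000) / (12.4) = 0.4516
  x_3 = (9 - (3)·1.0000 - (-2)·1.0000 - (-2.4)·1.0000) / (11.4) = 0.9123
  x_4 = (-8 - (-2.2)·1.0000 - (-3.4)·1.0000 - (-2)·1.0000) / (11.6) = -0.0345
Iteration 2:
  x_1 = (2 - (1.8)·0.4516 - (2.7)·0.9123 - (-1.8)·-0.0345) / (8.3) = -0.1612
  x_2 = (6 - (4)·-0.0843 - (0.4)·0.9123 - (-4)·-0.0345) / (12.4) = 0.4705
  x_3 = (9 - (3)·-0.0843 - (-2)·0.4516 - (-2.4)·-0.0345) / (11.4) = 0.8836
  x_4 = (-8 - (-2.2)·-0.0843 - (-3.4)·0.4516 - (-2)·0.9123) / (11.6) = -0.4160

(-0.1612, 0.4705, 0.8836, -0.4160)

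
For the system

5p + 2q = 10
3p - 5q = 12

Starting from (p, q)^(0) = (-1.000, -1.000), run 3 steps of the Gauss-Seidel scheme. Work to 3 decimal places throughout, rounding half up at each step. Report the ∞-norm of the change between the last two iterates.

Iteration 1:
  p = (10 - (2)·-1.000) / (5) = 2.400
  q = (12 - (3)·2.400) / (-5) = -0.960
Iteration 2:
  p = (10 - (2)·-0.960) / (5) = 2.384
  q = (12 - (3)·2.384) / (-5) = -0.970
Iteration 3:
  p = (10 - (2)·-0.970) / (5) = 2.388
  q = (12 - (3)·2.388) / (-5) = -0.967
Change: (0.004, 0.003) → max |·| = 0.004

0.004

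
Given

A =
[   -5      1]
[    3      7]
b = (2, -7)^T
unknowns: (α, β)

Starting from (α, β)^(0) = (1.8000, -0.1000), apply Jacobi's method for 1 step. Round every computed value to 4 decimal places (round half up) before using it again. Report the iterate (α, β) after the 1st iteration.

Iteration 1:
  α = (2 - (1)·-0.1000) / (-5) = -0.4200
  β = (-7 - (3)·1.8000) / (7) = -1.7714

(-0.4200, -1.7714)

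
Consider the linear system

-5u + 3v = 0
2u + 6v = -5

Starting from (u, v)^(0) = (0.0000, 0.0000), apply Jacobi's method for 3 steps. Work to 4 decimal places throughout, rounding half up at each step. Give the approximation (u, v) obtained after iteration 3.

Iteration 1:
  u = (0 - (3)·0.0000) / (-5) = 0.0000
  v = (-5 - (2)·0.0000) / (6) = -0.8333
Iteration 2:
  u = (0 - (3)·-0.8333) / (-5) = -0.5000
  v = (-5 - (2)·0.0000) / (6) = -0.8333
Iteration 3:
  u = (0 - (3)·-0.8333) / (-5) = -0.5000
  v = (-5 - (2)·-0.5000) / (6) = -0.6667

(-0.5000, -0.6667)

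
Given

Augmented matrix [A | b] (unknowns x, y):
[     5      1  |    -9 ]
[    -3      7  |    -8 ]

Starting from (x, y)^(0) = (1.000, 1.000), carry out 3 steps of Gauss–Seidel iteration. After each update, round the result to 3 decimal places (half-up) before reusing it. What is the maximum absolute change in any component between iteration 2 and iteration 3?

Iteration 1:
  x = (-9 - (1)·1.000) / (5) = -2.000
  y = (-8 - (-3)·-2.000) / (7) = -2.000
Iteration 2:
  x = (-9 - (1)·-2.000) / (5) = -1.400
  y = (-8 - (-3)·-1.400) / (7) = -1.743
Iteration 3:
  x = (-9 - (1)·-1.743) / (5) = -1.451
  y = (-8 - (-3)·-1.451) / (7) = -1.765
Change: (-0.051, -0.022) → max |·| = 0.051

0.051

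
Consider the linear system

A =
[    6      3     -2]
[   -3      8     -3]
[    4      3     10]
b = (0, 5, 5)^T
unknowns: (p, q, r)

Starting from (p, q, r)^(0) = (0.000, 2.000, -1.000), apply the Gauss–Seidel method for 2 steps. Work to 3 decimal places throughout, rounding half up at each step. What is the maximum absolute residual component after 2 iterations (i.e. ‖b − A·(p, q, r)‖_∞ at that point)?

Iteration 1:
  p = (0 - (3)·2.000 - (-2)·-1.000) / (6) = -1.333
  q = (5 - (-3)·-1.333 - (-3)·-1.000) / (8) = -0.250
  r = (5 - (4)·-1.333 - (3)·-0.250) / (10) = 1.108
Iteration 2:
  p = (0 - (3)·-0.250 - (-2)·1.108) / (6) = 0.494
  q = (5 - (-3)·0.494 - (-3)·1.108) / (8) = 1.226
  r = (5 - (4)·0.494 - (3)·1.226) / (10) = -0.065
Residual b − A·x = (-6.772, -3.521, -0.004); ∞-norm = 6.772

6.772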